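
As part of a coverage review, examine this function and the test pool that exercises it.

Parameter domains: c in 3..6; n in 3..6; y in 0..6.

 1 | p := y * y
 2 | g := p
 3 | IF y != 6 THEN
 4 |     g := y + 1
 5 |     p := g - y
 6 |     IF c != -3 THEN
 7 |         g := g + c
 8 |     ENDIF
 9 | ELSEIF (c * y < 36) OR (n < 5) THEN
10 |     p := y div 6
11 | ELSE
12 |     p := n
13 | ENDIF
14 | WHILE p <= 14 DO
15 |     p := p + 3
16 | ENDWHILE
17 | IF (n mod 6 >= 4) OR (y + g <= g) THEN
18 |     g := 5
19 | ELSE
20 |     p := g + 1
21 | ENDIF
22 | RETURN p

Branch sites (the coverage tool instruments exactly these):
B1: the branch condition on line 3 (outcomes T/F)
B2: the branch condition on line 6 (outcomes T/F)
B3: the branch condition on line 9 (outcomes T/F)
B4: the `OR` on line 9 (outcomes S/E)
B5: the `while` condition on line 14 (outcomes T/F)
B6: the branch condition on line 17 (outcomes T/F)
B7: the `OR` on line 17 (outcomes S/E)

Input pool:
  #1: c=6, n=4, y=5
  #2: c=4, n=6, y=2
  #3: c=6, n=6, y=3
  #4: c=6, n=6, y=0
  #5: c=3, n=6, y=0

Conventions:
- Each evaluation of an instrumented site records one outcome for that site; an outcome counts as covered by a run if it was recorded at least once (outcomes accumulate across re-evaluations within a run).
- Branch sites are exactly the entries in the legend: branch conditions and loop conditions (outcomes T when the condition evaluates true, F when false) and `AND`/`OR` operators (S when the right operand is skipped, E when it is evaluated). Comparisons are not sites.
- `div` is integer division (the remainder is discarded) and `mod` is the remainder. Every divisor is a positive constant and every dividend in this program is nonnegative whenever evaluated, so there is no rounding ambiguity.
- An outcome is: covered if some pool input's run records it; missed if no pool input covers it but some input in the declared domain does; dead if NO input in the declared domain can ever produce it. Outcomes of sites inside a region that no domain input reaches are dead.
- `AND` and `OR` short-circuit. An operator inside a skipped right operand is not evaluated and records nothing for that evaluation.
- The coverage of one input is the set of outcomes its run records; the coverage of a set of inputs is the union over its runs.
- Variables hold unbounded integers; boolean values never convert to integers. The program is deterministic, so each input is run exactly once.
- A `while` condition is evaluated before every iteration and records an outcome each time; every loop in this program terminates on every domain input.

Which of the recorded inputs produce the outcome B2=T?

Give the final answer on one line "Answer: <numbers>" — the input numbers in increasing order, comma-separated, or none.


input #1 (c=6, n=4, y=5): records B2=T
input #2 (c=4, n=6, y=2): records B2=T
input #3 (c=6, n=6, y=3): records B2=T
input #4 (c=6, n=6, y=0): records B2=T
input #5 (c=3, n=6, y=0): records B2=T
Answer: 1, 2, 3, 4, 5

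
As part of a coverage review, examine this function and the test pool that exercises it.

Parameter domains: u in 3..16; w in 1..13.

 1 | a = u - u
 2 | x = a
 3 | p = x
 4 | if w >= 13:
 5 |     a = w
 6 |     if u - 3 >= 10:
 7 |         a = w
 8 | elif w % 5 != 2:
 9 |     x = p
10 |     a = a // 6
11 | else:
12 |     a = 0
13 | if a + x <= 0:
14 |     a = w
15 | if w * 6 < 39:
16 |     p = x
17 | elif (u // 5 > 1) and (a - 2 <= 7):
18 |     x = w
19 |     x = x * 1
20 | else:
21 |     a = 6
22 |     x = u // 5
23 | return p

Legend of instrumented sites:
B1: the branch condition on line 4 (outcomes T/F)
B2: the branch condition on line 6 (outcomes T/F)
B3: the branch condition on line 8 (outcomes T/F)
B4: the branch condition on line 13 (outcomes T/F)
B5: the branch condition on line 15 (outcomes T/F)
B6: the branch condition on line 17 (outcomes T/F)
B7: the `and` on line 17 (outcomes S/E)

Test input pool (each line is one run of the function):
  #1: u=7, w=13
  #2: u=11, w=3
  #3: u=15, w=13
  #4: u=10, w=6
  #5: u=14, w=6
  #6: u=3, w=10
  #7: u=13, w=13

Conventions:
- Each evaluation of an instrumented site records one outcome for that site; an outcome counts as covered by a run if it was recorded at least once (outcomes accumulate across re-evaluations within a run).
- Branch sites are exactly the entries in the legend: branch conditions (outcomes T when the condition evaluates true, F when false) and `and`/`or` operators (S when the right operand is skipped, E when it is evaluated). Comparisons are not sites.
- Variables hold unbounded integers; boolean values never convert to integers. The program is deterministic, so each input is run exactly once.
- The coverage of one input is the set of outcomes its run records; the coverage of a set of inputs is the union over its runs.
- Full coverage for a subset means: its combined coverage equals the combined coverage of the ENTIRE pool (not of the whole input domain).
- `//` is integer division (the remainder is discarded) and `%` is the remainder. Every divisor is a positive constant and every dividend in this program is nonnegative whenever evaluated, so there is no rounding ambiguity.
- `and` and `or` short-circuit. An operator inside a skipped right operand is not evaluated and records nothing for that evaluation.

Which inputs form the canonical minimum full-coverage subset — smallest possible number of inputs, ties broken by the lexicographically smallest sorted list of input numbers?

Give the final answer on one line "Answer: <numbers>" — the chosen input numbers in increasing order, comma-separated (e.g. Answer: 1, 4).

#1 (u=7, w=13) -> covered: B1=T, B2=F, B4=F, B5=F, B6=F, B7=S
#2 (u=11, w=3) -> covered: B1=F, B3=T, B4=T, B5=T
#3 (u=15, w=13) -> covered: B1=T, B2=T, B4=F, B5=F, B6=F, B7=E
#4 (u=10, w=6) -> covered: B1=F, B3=T, B4=T, B5=T
#5 (u=14, w=6) -> covered: B1=F, B3=T, B4=T, B5=T
#6 (u=3, w=10) -> covered: B1=F, B3=T, B4=T, B5=F, B6=F, B7=S
#7 (u=13, w=13) -> covered: B1=T, B2=T, B4=F, B5=F, B6=F, B7=E
together the pool reaches 12 outcomes: B1=T, B1=F, B2=T, B2=F, B3=T, B4=T, B4=F, B5=T, B5=F, B6=F, B7=S, B7=E
every size-1 subset falls short of the 12 outcomes (best: 6/12)
every size-2 subset falls short of the 12 outcomes (best: 10/12)
inputs {1, 2, 3} (size 3) cover everything; no size-3 subset with a lexicographically smaller index list covers all 12

Answer: 1, 2, 3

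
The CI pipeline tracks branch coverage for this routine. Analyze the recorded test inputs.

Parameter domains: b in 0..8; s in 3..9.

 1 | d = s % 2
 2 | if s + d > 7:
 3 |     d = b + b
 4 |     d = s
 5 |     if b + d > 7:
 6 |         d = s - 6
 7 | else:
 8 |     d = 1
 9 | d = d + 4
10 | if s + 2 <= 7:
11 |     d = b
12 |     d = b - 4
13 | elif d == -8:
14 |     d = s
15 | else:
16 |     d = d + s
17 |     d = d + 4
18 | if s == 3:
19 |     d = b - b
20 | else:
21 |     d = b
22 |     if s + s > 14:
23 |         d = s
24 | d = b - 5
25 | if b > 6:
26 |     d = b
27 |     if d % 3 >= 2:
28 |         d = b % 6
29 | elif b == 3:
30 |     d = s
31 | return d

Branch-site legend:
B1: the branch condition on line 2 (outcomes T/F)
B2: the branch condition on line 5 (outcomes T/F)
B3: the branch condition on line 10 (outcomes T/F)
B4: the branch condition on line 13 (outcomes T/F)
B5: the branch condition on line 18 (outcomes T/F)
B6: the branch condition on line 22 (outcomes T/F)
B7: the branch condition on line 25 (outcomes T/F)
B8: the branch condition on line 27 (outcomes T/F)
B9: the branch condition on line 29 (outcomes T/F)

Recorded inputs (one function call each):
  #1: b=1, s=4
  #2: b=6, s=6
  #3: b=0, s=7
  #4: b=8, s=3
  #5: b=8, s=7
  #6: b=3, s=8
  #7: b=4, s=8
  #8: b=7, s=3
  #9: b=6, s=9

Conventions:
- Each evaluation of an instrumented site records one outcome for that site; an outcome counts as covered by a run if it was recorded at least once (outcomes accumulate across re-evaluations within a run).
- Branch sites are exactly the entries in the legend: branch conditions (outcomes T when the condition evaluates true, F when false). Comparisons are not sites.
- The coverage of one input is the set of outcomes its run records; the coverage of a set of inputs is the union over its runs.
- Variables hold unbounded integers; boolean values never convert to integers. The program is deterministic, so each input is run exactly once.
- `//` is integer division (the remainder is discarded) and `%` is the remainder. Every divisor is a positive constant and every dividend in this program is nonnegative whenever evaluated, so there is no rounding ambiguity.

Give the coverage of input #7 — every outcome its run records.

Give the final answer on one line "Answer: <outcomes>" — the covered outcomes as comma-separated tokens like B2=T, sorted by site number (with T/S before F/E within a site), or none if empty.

Running input #7 (b=4, s=8), event by event:
  B1->T, B2->T, B3->F, B4->F, B5->F, B6->T, B7->F, B9->F
distinct outcomes covered: B1=T, B2=T, B3=F, B4=F, B5=F, B6=T, B7=F, B9=F

Answer: B1=T, B2=T, B3=F, B4=F, B5=F, B6=T, B7=F, B9=F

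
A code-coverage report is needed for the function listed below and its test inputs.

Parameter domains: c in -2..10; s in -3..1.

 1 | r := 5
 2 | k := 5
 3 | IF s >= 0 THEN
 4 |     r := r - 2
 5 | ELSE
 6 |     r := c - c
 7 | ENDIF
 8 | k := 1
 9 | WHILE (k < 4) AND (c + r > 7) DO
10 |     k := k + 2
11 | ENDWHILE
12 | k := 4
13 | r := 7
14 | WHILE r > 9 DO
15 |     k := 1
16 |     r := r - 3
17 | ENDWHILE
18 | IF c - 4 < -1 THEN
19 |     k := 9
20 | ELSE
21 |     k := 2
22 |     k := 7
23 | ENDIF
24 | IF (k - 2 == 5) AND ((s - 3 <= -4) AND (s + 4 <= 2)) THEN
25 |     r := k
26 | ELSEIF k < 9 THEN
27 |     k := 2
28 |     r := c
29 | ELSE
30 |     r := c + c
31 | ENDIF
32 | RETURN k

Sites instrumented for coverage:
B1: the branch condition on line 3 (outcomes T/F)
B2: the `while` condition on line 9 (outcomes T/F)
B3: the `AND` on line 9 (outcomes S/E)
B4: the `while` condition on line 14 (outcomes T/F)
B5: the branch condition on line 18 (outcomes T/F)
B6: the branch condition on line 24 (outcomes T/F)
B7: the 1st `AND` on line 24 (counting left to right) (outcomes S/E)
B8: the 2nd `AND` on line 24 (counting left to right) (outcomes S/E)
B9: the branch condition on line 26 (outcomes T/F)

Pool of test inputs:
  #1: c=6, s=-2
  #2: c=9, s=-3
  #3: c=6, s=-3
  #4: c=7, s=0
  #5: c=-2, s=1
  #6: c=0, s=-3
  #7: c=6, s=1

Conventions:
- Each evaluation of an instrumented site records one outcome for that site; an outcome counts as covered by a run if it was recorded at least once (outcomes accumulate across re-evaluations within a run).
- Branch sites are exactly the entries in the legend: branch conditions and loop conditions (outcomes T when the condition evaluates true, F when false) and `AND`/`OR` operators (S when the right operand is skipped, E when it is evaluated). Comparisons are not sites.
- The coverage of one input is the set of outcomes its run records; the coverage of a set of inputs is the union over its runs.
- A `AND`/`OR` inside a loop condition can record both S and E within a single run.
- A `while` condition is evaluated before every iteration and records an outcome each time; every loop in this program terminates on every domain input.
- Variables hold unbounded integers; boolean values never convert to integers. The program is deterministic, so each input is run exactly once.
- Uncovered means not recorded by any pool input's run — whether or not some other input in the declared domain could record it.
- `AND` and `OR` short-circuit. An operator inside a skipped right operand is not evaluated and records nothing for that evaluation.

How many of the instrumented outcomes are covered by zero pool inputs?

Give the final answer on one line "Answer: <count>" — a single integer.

test 1 (c=6, s=-2) hits B1=F, B2=F, B3=E, B4=F, B5=F, B6=T, B7=E, B8=E
test 2 (c=9, s=-3) hits B1=F, B2=T, B2=F, B3=S, B3=E, B4=F, B5=F, B6=T, B7=E, B8=E
test 3 (c=6, s=-3) hits B1=F, B2=F, B3=E, B4=F, B5=F, B6=T, B7=E, B8=E
test 4 (c=7, s=0) hits B1=T, B2=T, B2=F, B3=S, B3=E, B4=F, B5=F, B6=F, B7=E, B8=S, B9=T
test 5 (c=-2, s=1) hits B1=T, B2=F, B3=E, B4=F, B5=T, B6=F, B7=S, B9=F
test 6 (c=0, s=-3) hits B1=F, B2=F, B3=E, B4=F, B5=T, B6=F, B7=S, B9=F
test 7 (c=6, s=1) hits B1=T, B2=T, B2=F, B3=S, B3=E, B4=F, B5=F, B6=F, B7=E, B8=S, B9=T
union over the pool: B1=T, B1=F, B2=T, B2=F, B3=S, B3=E, B4=F, B5=T, B5=F, B6=T, B6=F, B7=S, B7=E, B8=S, B8=E, B9=T, B9=F
uncovered (1 of 18): B4=T

Answer: 1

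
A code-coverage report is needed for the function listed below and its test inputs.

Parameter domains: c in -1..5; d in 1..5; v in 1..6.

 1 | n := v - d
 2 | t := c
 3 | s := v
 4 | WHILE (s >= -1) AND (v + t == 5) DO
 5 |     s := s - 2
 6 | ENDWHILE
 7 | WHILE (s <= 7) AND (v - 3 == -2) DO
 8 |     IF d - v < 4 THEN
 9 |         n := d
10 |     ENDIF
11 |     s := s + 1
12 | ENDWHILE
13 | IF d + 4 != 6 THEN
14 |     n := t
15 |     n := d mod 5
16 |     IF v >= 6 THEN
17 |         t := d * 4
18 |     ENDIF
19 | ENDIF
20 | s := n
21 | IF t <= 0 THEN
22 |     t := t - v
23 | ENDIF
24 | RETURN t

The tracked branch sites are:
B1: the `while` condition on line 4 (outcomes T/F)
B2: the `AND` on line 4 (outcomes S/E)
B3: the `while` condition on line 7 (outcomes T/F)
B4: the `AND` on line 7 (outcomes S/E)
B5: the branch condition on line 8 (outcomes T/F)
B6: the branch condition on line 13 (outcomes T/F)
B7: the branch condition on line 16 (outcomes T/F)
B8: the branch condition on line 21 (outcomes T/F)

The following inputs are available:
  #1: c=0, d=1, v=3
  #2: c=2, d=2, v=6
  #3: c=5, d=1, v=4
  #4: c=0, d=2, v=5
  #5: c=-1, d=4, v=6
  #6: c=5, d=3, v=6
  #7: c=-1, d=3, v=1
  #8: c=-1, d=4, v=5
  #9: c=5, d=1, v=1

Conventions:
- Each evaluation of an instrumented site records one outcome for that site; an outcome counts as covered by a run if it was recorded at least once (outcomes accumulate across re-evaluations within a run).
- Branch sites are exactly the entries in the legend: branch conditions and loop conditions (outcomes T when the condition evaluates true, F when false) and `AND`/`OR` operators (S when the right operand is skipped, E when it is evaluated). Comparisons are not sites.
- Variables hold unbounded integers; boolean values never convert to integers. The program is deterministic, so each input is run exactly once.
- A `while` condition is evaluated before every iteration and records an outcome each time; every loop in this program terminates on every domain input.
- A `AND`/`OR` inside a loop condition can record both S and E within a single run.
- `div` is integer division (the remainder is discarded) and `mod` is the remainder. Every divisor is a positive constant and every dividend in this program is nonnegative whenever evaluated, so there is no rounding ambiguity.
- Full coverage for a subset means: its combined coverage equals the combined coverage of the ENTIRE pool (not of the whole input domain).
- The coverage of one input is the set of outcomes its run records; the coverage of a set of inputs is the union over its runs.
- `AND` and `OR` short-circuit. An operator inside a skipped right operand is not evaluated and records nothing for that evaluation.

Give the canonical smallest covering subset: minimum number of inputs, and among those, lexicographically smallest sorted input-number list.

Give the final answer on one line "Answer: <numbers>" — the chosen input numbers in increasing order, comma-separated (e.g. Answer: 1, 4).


input #1 (c=0, d=1, v=3): events B2->E, B1->F, B4->E, B3->F, B6->T, B7->F, B8->T; covers B1=F, B2=E, B3=F, B4=E, B6=T, B7=F, B8=T
input #2 (c=2, d=2, v=6): events B2->E, B1->F, B4->E, B3->F, B6->F, B8->F; covers B1=F, B2=E, B3=F, B4=E, B6=F, B8=F
input #3 (c=5, d=1, v=4): events B2->E, B1->F, B4->E, B3->F, B6->T, B7->F, B8->F; covers B1=F, B2=E, B3=F, B4=E, B6=T, B7=F, B8=F
input #4 (c=0, d=2, v=5): events B2->E, B1->T, B2->E, B1->T, B2->E, B1->T, B2->E, B1->T, B2->S, B1->F, B4->E, B3->F, B6->F, B8->T; covers B1=T, B1=F, B2=S, B2=E, B3=F, B4=E, B6=F, B8=T
input #5 (c=-1, d=4, v=6): events B2->E, B1->T, B2->E, B1->T, B2->E, B1->T, B2->E, B1->T, B2->S, B1->F, B4->E, B3->F, B6->T, B7->T, ...; covers B1=T, B1=F, B2=S, B2=E, B3=F, B4=E, B6=T, B7=T, B8=F
input #6 (c=5, d=3, v=6): events B2->E, B1->F, B4->E, B3->F, B6->T, B7->T, B8->F; covers B1=F, B2=E, B3=F, B4=E, B6=T, B7=T, B8=F
input #7 (c=-1, d=3, v=1): events B2->E, B1->F, B4->E, B3->T, B5->T, B4->E, B3->T, B5->T, B4->E, B3->T, B5->T, B4->E, B3->T, B5->T, ...; covers B1=F, B2=E, B3=T, B3=F, B4=S, B4=E, B5=T, B6=T, B7=F, B8=T
input #8 (c=-1, d=4, v=5): events B2->E, B1->F, B4->E, B3->F, B6->T, B7->F, B8->T; covers B1=F, B2=E, B3=F, B4=E, B6=T, B7=F, B8=T
input #9 (c=5, d=1, v=1): events B2->E, B1->F, B4->E, B3->T, B5->T, B4->E, B3->T, B5->T, B4->E, B3->T, B5->T, B4->E, B3->T, B5->T, ...; covers B1=F, B2=E, B3=T, B3=F, B4=S, B4=E, B5=T, B6=T, B7=F, B8=F
the full pool covers 15 outcomes: B1=T, B1=F, B2=S, B2=E, B3=T, B3=F, B4=S, B4=E, B5=T, B6=T, B6=F, B7=T, B7=F, B8=T, B8=F
no size-1 subset reaches all 15 outcomes (best union: 10/15)
no size-2 subset reaches all 15 outcomes (best union: 14/15)
the canonical winner is {2, 5, 7}: size 3, full 15-outcome coverage, earliest index list among size-3 covers
Answer: 2, 5, 7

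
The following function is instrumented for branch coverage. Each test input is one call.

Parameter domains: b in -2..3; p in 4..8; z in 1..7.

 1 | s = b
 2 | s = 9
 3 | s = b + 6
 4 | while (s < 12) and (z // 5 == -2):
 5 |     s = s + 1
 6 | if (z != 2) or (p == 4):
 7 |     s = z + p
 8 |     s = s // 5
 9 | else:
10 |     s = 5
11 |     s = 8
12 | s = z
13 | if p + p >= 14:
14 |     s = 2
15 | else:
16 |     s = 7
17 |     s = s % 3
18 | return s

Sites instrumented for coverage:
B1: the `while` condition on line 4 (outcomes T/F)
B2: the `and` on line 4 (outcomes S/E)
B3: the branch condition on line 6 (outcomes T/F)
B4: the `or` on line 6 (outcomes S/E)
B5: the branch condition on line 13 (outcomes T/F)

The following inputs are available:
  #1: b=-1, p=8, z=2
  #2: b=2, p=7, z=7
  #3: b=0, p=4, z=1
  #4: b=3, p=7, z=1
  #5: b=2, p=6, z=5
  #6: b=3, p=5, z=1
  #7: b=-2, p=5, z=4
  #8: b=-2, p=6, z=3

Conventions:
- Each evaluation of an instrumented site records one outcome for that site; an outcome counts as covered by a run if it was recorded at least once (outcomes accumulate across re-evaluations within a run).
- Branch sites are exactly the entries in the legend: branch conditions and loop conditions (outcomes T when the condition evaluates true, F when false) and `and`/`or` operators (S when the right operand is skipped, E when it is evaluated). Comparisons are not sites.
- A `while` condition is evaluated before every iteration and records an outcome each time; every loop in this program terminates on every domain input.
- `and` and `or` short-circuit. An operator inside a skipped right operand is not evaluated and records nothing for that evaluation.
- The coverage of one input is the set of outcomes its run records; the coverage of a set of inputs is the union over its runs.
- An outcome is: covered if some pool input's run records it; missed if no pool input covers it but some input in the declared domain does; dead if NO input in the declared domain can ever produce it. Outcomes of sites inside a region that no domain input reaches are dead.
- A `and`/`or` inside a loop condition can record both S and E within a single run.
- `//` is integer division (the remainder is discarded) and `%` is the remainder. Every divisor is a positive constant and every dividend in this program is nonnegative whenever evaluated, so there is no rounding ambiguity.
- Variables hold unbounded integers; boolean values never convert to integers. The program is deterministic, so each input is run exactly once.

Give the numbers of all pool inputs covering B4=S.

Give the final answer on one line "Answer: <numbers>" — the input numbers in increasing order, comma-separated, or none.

input #1 (b=-1, p=8, z=2): does not produce B4=S
input #2 (b=2, p=7, z=7): produces B4=S
input #3 (b=0, p=4, z=1): produces B4=S
input #4 (b=3, p=7, z=1): produces B4=S
input #5 (b=2, p=6, z=5): produces B4=S
input #6 (b=3, p=5, z=1): produces B4=S
input #7 (b=-2, p=5, z=4): produces B4=S
input #8 (b=-2, p=6, z=3): produces B4=S

Answer: 2, 3, 4, 5, 6, 7, 8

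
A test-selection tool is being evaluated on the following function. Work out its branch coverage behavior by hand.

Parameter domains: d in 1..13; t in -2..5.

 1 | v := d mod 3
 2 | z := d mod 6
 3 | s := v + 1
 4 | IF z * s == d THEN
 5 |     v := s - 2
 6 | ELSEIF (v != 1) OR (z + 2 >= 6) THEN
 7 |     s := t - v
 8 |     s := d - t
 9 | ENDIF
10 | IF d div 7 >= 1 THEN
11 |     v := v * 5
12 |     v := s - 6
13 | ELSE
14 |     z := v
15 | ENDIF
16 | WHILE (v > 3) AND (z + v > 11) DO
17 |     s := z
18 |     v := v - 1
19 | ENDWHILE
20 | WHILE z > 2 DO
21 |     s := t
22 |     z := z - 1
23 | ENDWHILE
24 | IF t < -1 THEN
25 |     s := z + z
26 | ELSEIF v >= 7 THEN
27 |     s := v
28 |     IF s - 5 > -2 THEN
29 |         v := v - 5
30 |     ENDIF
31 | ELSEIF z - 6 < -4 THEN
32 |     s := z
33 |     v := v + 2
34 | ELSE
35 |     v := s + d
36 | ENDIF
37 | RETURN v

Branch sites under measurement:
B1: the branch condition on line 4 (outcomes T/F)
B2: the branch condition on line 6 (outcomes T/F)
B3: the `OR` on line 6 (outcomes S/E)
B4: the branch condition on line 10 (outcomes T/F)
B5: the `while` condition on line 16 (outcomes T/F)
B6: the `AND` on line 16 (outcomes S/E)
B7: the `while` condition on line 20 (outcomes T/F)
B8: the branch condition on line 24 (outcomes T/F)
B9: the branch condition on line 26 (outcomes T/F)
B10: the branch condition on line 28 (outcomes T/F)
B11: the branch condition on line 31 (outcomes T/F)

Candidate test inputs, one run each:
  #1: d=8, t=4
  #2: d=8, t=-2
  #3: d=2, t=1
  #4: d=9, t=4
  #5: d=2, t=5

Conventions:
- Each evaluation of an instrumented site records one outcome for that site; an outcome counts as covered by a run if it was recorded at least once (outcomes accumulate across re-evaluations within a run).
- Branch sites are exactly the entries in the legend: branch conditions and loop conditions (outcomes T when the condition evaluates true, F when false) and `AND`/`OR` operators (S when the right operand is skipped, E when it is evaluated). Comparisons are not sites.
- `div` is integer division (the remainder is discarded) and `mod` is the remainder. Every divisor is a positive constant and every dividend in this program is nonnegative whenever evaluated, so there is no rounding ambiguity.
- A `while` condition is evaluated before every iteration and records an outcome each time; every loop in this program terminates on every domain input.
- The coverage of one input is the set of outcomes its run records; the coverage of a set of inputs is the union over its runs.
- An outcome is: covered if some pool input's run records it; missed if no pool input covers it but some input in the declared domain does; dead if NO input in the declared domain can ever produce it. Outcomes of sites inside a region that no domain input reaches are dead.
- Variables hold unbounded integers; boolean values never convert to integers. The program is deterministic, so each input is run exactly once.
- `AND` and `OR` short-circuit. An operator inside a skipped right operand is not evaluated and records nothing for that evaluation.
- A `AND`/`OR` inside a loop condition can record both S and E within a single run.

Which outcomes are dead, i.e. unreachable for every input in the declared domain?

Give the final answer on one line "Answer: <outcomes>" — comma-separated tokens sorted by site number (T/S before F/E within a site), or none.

sweeping the full domain (104 inputs) for each outcome:
  B10=F: unreachable across the whole domain -> dead
  reachable outcomes have witnesses, e.g. B1=T (e.g. d=3, t=-2), B1=F (e.g. d=1, t=-2), B2=T (e.g. d=2, t=-2), B2=F (e.g. d=1, t=-2)

Answer: B10=F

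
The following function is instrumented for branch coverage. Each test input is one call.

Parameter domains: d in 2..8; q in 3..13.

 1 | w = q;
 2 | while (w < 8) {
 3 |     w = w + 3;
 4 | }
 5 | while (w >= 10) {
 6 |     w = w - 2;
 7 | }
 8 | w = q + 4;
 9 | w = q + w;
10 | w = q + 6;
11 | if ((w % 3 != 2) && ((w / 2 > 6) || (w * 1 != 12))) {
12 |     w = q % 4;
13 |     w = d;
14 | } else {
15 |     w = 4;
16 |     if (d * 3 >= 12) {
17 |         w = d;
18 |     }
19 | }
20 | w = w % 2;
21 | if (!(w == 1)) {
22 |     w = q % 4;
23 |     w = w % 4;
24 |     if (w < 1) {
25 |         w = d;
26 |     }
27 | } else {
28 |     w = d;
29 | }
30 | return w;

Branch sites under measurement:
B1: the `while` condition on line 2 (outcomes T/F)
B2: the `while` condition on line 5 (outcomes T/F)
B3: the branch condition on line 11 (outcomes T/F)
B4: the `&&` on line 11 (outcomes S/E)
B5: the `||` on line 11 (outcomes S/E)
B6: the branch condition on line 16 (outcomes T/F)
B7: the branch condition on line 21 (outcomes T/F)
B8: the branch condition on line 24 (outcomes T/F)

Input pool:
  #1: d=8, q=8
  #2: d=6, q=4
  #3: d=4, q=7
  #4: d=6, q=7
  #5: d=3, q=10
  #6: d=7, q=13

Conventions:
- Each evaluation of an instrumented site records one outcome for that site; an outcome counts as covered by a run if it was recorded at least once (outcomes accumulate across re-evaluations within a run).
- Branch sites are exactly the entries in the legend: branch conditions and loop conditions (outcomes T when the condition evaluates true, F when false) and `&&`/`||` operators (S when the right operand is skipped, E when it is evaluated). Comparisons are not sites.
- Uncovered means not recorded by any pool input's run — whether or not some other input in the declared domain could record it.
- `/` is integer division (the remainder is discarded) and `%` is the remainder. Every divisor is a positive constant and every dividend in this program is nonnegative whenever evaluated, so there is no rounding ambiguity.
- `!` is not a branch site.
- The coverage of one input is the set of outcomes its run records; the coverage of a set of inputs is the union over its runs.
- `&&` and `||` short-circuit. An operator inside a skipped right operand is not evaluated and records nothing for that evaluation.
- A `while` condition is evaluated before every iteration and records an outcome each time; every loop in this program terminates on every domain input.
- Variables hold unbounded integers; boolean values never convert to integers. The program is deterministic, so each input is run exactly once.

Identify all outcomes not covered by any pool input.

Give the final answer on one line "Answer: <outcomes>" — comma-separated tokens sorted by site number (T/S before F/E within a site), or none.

run #1 (d=8, q=8) runs B1->F, B2->F, B4->S, B3->F, B6->T, B7->T, B8->T; records B1=F, B2=F, B3=F, B4=S, B6=T, B7=T, B8=T
run #2 (d=6, q=4) runs B1->T, B1->T, B1->F, B2->T, B2->F, B4->E, B5->E, B3->T, B7->T, B8->T; records B1=T, B1=F, B2=T, B2=F, B3=T, B4=E, B5=E, B7=T, B8=T
run #3 (d=4, q=7) runs B1->T, B1->F, B2->T, B2->F, B4->E, B5->E, B3->T, B7->T, B8->F; records B1=T, B1=F, B2=T, B2=F, B3=T, B4=E, B5=E, B7=T, B8=F
run #4 (d=6, q=7) runs B1->T, B1->F, B2->T, B2->F, B4->E, B5->E, B3->T, B7->T, B8->F; records B1=T, B1=F, B2=T, B2=F, B3=T, B4=E, B5=E, B7=T, B8=F
run #5 (d=3, q=10) runs B1->F, B2->T, B2->F, B4->E, B5->S, B3->T, B7->F; records B1=F, B2=T, B2=F, B3=T, B4=E, B5=S, B7=F
run #6 (d=7, q=13) runs B1->F, B2->T, B2->T, B2->F, B4->E, B5->S, B3->T, B7->F; records B1=F, B2=T, B2=F, B3=T, B4=E, B5=S, B7=F
union over the pool: B1=T, B1=F, B2=T, B2=F, B3=T, B3=F, B4=S, B4=E, B5=S, B5=E, B6=T, B7=T, B7=F, B8=T, B8=F
uncovered (1 of 16): B6=F

Answer: B6=F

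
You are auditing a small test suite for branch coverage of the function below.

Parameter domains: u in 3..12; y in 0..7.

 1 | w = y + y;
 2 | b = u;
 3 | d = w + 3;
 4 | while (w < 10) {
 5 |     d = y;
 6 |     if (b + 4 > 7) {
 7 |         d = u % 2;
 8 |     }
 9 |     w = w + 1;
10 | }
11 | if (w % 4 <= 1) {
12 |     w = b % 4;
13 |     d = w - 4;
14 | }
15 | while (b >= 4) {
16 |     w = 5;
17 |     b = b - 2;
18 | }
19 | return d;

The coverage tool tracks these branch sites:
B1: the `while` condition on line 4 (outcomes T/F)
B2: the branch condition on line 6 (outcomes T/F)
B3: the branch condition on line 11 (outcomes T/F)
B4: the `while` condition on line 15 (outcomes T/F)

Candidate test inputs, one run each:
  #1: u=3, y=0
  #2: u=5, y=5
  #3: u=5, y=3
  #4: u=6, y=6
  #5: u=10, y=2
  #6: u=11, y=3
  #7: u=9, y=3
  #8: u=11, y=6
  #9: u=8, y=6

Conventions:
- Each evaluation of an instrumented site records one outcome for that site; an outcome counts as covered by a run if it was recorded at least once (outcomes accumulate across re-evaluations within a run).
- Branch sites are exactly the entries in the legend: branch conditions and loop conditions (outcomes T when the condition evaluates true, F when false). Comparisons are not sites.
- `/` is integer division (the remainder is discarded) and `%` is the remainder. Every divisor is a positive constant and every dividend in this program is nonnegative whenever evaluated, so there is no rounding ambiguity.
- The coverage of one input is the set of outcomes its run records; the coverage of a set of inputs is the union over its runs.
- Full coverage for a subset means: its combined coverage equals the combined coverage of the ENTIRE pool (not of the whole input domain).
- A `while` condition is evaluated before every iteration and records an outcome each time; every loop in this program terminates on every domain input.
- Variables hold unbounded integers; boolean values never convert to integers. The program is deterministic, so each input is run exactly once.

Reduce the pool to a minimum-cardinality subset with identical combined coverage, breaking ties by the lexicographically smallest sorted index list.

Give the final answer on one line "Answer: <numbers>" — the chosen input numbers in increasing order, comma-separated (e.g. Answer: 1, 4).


input #1 (u=3, y=0): events B1->T, B2->F, B1->T, B2->F, B1->T, B2->F, B1->T, B2->F, B1->T, B2->F, B1->T, B2->F, B1->T, B2->F, ...; covers B1=T, B1=F, B2=F, B3=F, B4=F
input #2 (u=5, y=5): events B1->F, B3->F, B4->T, B4->F; covers B1=F, B3=F, B4=T, B4=F
input #3 (u=5, y=3): events B1->T, B2->T, B1->T, B2->T, B1->T, B2->T, B1->T, B2->T, B1->F, B3->F, B4->T, B4->F; covers B1=T, B1=F, B2=T, B3=F, B4=T, B4=F
input #4 (u=6, y=6): events B1->F, B3->T, B4->T, B4->T, B4->F; covers B1=F, B3=T, B4=T, B4=F
input #5 (u=10, y=2): events B1->T, B2->T, B1->T, B2->T, B1->T, B2->T, B1->T, B2->T, B1->T, B2->T, B1->T, B2->T, B1->F, B3->F, ...; covers B1=T, B1=F, B2=T, B3=F, B4=T, B4=F
input #6 (u=11, y=3): events B1->T, B2->T, B1->T, B2->T, B1->T, B2->T, B1->T, B2->T, B1->F, B3->F, B4->T, B4->T, B4->T, B4->T, ...; covers B1=T, B1=F, B2=T, B3=F, B4=T, B4=F
input #7 (u=9, y=3): events B1->T, B2->T, B1->T, B2->T, B1->T, B2->T, B1->T, B2->T, B1->F, B3->F, B4->T, B4->T, B4->T, B4->F; covers B1=T, B1=F, B2=T, B3=F, B4=T, B4=F
input #8 (u=11, y=6): events B1->F, B3->T, B4->T, B4->T, B4->T, B4->T, B4->F; covers B1=F, B3=T, B4=T, B4=F
input #9 (u=8, y=6): events B1->F, B3->T, B4->T, B4->T, B4->T, B4->F; covers B1=F, B3=T, B4=T, B4=F
together the pool reaches 8 outcomes: B1=T, B1=F, B2=T, B2=F, B3=T, B3=F, B4=T, B4=F
checked all size-1 subsets: none covers 8 outcomes (max 6/8)
checked all size-2 subsets: none covers 8 outcomes (max 7/8)
size 3: inputs {1, 3, 4} cover all 8 outcomes, and no lexicographically smaller subset of this size does
Answer: 1, 3, 4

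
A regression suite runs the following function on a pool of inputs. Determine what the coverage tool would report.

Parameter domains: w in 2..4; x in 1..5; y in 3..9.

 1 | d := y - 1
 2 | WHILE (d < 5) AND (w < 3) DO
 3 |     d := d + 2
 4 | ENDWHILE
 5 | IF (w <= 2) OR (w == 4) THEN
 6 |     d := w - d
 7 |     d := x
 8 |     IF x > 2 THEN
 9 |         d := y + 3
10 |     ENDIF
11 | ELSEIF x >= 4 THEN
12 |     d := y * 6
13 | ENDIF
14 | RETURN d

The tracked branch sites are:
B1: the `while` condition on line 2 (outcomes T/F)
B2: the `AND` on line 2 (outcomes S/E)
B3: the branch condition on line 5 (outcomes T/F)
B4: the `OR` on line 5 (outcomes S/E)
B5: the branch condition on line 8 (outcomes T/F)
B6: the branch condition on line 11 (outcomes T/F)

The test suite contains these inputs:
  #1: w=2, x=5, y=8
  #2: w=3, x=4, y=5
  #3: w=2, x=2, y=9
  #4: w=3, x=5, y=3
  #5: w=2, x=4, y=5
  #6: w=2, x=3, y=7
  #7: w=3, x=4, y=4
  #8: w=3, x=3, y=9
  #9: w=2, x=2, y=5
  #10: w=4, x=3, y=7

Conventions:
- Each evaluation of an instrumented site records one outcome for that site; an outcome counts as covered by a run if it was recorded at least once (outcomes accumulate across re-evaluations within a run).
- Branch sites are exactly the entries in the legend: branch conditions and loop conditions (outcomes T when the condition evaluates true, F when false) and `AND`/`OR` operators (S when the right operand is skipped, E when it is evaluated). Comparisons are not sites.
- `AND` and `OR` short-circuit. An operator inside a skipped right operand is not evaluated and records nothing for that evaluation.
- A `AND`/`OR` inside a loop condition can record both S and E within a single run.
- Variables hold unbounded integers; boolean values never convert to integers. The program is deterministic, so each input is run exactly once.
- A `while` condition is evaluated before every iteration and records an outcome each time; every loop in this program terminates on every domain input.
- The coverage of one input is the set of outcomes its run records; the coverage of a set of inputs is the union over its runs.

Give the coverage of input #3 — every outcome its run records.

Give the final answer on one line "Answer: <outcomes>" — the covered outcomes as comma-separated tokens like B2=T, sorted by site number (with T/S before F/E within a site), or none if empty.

Running input #3 (w=2, x=2, y=9), event by event:
  B2->S, B1->F, B4->S, B3->T, B5->F
as a set, this run covers: B1=F, B2=S, B3=T, B4=S, B5=F

Answer: B1=F, B2=S, B3=T, B4=S, B5=F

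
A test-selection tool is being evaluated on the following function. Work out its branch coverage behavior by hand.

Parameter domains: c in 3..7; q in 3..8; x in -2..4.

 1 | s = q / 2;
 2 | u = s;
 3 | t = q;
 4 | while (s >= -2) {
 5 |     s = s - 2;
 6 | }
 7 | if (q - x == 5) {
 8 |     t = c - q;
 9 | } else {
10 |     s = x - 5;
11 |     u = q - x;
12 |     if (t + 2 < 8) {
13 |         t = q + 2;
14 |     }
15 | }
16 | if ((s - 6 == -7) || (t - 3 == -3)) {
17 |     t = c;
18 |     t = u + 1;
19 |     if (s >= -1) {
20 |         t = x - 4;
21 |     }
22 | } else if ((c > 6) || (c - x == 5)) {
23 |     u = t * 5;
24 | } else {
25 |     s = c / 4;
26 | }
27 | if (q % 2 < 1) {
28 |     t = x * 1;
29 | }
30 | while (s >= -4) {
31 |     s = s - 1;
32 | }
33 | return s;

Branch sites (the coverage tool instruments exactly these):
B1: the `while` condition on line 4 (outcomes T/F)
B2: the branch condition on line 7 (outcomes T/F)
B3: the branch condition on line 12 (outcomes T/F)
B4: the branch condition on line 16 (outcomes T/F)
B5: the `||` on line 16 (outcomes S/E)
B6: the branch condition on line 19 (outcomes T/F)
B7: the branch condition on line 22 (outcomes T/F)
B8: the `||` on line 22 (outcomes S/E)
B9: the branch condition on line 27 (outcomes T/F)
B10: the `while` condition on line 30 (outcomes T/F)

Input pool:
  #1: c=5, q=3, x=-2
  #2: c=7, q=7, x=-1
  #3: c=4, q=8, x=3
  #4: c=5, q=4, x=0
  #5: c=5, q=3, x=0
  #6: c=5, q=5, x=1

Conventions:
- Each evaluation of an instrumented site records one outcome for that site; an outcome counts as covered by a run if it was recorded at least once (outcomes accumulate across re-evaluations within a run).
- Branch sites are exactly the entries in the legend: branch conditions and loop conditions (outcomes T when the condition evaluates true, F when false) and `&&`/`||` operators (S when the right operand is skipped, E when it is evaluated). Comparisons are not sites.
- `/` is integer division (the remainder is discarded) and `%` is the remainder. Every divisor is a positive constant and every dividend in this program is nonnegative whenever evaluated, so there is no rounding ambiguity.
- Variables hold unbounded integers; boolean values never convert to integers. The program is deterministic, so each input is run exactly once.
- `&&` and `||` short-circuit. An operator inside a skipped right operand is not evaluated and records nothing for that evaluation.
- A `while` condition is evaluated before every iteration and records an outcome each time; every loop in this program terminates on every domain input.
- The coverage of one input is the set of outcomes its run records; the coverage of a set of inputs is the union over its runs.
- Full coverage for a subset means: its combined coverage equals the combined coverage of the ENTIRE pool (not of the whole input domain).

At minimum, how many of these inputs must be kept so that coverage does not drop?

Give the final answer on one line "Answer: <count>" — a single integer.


input #1, c=5, q=3, x=-2: events B1->T, B1->T, B1->F, B2->T, B5->E, B4->F, B8->E, B7->F, B9->F, B10->T, B10->T, B10->T, B10->T, B10->T, ...; outcomes B1=T, B1=F, B2=T, B4=F, B5=E, B7=F, B8=E, B9=F, B10=T, B10=F
input #2, c=7, q=7, x=-1: events B1->T, B1->T, B1->T, B1->F, B2->F, B3->F, B5->E, B4->F, B8->S, B7->T, B9->F, B10->F; outcomes B1=T, B1=F, B2=F, B3=F, B4=F, B5=E, B7=T, B8=S, B9=F, B10=F
input #3, c=4, q=8, x=3: events B1->T, B1->T, B1->T, B1->T, B1->F, B2->T, B5->E, B4->F, B8->E, B7->F, B9->T, B10->T, B10->T, B10->T, ...; outcomes B1=T, B1=F, B2=T, B4=F, B5=E, B7=F, B8=E, B9=T, B10=T, B10=F
input #4, c=5, q=4, x=0: events B1->T, B1->T, B1->T, B1->F, B2->F, B3->T, B5->E, B4->F, B8->E, B7->T, B9->T, B10->F; outcomes B1=T, B1=F, B2=F, B3=T, B4=F, B5=E, B7=T, B8=E, B9=T, B10=F
input #5, c=5, q=3, x=0: events B1->T, B1->T, B1->F, B2->F, B3->T, B5->E, B4->F, B8->E, B7->T, B9->F, B10->F; outcomes B1=T, B1=F, B2=F, B3=T, B4=F, B5=E, B7=T, B8=E, B9=F, B10=F
input #6, c=5, q=5, x=1: events B1->T, B1->T, B1->T, B1->F, B2->F, B3->T, B5->E, B4->F, B8->E, B7->F, B9->F, B10->T, B10->T, B10->T, ...; outcomes B1=T, B1=F, B2=F, B3=T, B4=F, B5=E, B7=F, B8=E, B9=F, B10=T, B10=F
pool-wide coverage (16 outcomes): B1=T, B1=F, B2=T, B2=F, B3=T, B3=F, B4=F, B5=E, B7=T, B7=F, B8=S, B8=E, B9=T, B9=F, B10=T, B10=F
every size-1 subset falls short of the 16 outcomes (best: 11/16)
every size-2 subset falls short of the 16 outcomes (best: 15/16)
the canonical winner is {1, 2, 4}: size 3, full 16-outcome coverage, earliest index list among size-3 covers
Answer: 3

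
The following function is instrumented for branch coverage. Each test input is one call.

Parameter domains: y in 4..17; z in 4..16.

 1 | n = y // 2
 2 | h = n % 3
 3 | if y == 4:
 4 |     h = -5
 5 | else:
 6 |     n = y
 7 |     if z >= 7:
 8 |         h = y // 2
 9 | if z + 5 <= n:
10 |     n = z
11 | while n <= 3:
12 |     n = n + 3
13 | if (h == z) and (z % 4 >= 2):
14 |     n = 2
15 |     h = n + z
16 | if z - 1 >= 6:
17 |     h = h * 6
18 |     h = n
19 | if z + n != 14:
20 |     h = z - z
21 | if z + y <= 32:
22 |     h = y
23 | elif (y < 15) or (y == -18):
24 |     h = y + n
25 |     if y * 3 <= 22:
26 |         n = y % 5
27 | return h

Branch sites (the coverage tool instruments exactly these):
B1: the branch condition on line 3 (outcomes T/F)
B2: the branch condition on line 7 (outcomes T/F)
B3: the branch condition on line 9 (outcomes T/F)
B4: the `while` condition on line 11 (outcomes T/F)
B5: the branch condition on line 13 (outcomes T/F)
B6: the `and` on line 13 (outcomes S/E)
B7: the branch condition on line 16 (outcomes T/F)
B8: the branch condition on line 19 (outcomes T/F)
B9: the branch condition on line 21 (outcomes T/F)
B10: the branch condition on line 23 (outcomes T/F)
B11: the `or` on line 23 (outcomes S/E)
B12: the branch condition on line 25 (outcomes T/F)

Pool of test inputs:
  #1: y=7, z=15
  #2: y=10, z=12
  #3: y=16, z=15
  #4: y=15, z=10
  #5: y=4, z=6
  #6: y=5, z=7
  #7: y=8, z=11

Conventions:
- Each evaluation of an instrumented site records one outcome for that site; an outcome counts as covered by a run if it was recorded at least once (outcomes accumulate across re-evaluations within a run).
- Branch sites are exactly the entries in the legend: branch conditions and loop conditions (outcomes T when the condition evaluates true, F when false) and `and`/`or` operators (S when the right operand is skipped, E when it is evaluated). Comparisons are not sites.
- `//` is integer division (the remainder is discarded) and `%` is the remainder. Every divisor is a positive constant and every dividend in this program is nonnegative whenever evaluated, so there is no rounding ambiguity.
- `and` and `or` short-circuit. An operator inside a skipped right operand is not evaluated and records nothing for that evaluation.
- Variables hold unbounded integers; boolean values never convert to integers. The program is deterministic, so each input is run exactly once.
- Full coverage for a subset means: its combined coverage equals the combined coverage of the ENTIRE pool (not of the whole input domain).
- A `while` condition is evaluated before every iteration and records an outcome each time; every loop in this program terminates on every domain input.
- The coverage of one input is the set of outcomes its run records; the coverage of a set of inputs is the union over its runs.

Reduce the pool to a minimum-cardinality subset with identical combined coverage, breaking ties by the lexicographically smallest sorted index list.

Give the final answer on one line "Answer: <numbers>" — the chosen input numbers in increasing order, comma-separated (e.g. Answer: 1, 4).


input #1, y=7, z=15: outcomes B1=F, B2=T, B3=F, B4=F, B5=F, B6=S, B7=T, B8=T, B9=T
input #2, y=10, z=12: outcomes B1=F, B2=T, B3=F, B4=F, B5=F, B6=S, B7=T, B8=T, B9=T
input #3, y=16, z=15: outcomes B1=F, B2=T, B3=F, B4=F, B5=F, B6=S, B7=T, B8=T, B9=T
input #4, y=15, z=10: outcomes B1=F, B2=T, B3=T, B4=F, B5=F, B6=S, B7=T, B8=T, B9=T
input #5, y=4, z=6: outcomes B1=T, B3=F, B4=T, B4=F, B5=F, B6=S, B7=F, B8=T, B9=T
input #6, y=5, z=7: outcomes B1=F, B2=T, B3=F, B4=F, B5=F, B6=S, B7=T, B8=T, B9=T
input #7, y=8, z=11: outcomes B1=F, B2=T, B3=F, B4=F, B5=F, B6=S, B7=T, B8=T, B9=T
together the pool reaches 13 outcomes: B1=T, B1=F, B2=T, B3=T, B3=F, B4=T, B4=F, B5=F, B6=S, B7=T, B7=F, B8=T, B9=T
size 1 is not enough: best union over all size-1 subsets is 9/13
the canonical winner is {4, 5}: size 2, full 13-outcome coverage, earliest index list among size-2 covers
Answer: 4, 5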